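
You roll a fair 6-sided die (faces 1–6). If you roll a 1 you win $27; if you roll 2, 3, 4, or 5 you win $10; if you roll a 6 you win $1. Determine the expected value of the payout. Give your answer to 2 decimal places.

$11.33

E[payout] = (1/6)·1 + (2/3)·10 + (1/6)·27 = 34/3
≈ $11.33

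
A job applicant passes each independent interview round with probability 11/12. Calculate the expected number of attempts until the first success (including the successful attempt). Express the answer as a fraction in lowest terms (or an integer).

For a geometric distribution, E[trials] = 1/p = 1/(11/12) = 12/11.

12/11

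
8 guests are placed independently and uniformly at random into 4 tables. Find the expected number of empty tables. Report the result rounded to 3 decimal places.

Let Xⱼ=1 if table j is empty. P(Xⱼ=1) = ((4-1)/4)^8 = 6561/65536.
By linearity, E[#empty] = 4·6561/65536 = 6561/16384.
≈ 0.400

0.400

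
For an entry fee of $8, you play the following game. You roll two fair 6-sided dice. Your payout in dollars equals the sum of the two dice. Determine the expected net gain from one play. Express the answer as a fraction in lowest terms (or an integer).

-$1

Distribution of the sum of the two dice: 2 w.p. 1/36, 3 w.p. 1/18, 4 w.p. 1/12, 5 w.p. 1/9, 6 w.p. 5/36, 7 w.p. 1/6, …
E[payout] = (1/36)·2 + (1/18)·3 + (1/12)·4 + (1/9)·5 + (5/36)·6 + (1/6)·7 + (5/36)·8 + (1/9)·9 + (1/12)·10 + (1/18)·11 + (1/36)·12 = 7
Expected profit = 7 − 8 = -1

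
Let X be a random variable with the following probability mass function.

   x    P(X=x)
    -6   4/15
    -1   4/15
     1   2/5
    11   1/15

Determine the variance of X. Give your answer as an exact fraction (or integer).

4004/225

E[X] = (4/15)·(-6) + (4/15)·(-1) + (2/5)·1 + (1/15)·11 = -11/15
E[X²] = (4/15)·36 + (4/15)·1 + (2/5)·1 + (1/15)·121 = 55/3
Var(X) = 55/3 − (-11/15)² = 4004/225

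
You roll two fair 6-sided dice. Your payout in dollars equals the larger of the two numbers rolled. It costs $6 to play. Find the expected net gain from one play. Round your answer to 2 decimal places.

Distribution of the larger of the two numbers rolled: 1 w.p. 1/36, 2 w.p. 1/12, 3 w.p. 5/36, 4 w.p. 7/36, 5 w.p. 1/4, 6 w.p. 11/36
E[payout] = (1/36)·1 + (1/12)·2 + (5/36)·3 + (7/36)·4 + (1/4)·5 + (11/36)·6 = 161/36
Expected profit = 161/36 − 6 = -55/36 ≈ -$1.53

-$1.53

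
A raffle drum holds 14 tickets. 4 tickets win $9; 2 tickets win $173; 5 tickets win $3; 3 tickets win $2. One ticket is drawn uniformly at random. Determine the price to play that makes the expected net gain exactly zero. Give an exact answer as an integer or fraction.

403/14 dollars

E[payout] = (4/14)·9 + (2/14)·173 + (5/14)·3 + (3/14)·2 = 403/14
Fair fee = E[payout] = 403/14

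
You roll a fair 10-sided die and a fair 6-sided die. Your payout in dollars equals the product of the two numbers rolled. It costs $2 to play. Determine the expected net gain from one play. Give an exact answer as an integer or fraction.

69/4 dollars

Distribution of the product of the two numbers rolled: 1 w.p. 1/60, 2 w.p. 1/30, 3 w.p. 1/30, 4 w.p. 1/20, 5 w.p. 1/30, 6 w.p. 1/15, …
E[payout] = (1/60)·1 + (1/30)·2 + (1/30)·3 + (1/20)·4 + (1/30)·5 + (1/15)·6 + (1/60)·7 + (1/20)·8 + (1/30)·9 + (1/20)·10 + (1/15)·12 + (1/60)·14 + (1/30)·15 + (1/30)·16 + (1/20)·18 + (1/20)·20 + (1/60)·21 + (1/20)·24 + (1/60)·25 + (1/60)·27 + (1/60)·28 + (1/20)·30 + (1/60)·32 + (1/60)·35 + (1/30)·36 + (1/30)·40 + (1/60)·42 + (1/60)·45 + (1/60)·48 + (1/60)·50 + (1/60)·54 + (1/60)·60 = 77/4
Expected profit = 77/4 − 2 = 69/4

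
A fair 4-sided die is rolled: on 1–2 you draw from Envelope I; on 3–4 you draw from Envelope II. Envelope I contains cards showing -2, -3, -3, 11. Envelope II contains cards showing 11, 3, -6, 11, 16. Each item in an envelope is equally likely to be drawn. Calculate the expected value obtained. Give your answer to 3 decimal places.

3.875

E[X | Envelope I] = (-2 − 3 − 3 + 11)/4 = 3/4
E[X | Envelope II] = (11 + 3 − 6 + 11 + 16)/5 = 7
E[X] = (1/2)·3/4 + (1/2)·7 = 31/8 ≈ 3.875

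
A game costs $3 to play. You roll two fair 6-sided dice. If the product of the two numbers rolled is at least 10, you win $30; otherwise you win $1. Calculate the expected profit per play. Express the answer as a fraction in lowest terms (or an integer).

E[payout] = (17/36)·1 + (19/36)·30 = 587/36
Expected profit = 587/36 − 3 = 479/36

479/36 dollars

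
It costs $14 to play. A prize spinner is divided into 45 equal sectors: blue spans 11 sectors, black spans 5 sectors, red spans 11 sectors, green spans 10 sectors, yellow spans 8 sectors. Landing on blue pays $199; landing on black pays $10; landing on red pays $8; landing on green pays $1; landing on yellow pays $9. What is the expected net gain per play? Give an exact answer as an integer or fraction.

593/15 dollars

E[payout] = (11/45)·199 + (5/45)·10 + (11/45)·8 + (10/45)·1 + (8/45)·9 = 803/15
Expected profit = 803/15 − 14 = 593/15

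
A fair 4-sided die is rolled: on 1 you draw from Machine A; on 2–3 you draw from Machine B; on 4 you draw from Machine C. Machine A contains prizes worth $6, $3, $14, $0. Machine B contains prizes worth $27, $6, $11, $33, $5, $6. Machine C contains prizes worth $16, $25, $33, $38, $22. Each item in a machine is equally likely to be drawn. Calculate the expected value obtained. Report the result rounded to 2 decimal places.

$15.47

E[X | Machine A] = (6 + 3 + 14 + 0)/4 = 23/4
E[X | Machine B] = (27 + 6 + 11 + 33 + 5 + 6)/6 = 44/3
E[X | Machine C] = (16 + 25 + 33 + 38 + 22)/5 = 134/5
E[X] = (1/4)·23/4 + (1/2)·44/3 + (1/4)·134/5 = 3713/240 ≈ 15.47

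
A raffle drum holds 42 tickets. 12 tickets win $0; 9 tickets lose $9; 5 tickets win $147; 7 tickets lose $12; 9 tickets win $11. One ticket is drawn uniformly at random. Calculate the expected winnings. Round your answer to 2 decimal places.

E[payout] = (12/42)·0 + (9/42)·(-9) + (5/42)·147 + (7/42)·(-12) + (9/42)·11 = 223/14
≈ $15.93

$15.93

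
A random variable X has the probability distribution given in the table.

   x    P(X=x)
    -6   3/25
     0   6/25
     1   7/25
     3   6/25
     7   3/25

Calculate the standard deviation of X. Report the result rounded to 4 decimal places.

3.3743

E[X] = 28/25, E[X²] = 316/25
Var(X) = E[X²] − (E[X])² = 316/25 − 784/625 = 7116/625
SD(X) = √(7116/625) ≈ 3.3743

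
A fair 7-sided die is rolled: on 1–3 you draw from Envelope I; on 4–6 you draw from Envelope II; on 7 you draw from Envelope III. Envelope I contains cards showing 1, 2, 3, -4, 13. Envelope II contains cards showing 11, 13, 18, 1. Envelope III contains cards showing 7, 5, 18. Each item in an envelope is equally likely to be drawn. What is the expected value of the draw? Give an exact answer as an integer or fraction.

205/28

E[X | Envelope I] = (1 + 2 + 3 − 4 + 13)/5 = 3
E[X | Envelope II] = (11 + 13 + 18 + 1)/4 = 43/4
E[X | Envelope III] = (7 + 5 + 18)/3 = 10
E[X] = (3/7)·3 + (3/7)·43/4 + (1/7)·10 = 205/28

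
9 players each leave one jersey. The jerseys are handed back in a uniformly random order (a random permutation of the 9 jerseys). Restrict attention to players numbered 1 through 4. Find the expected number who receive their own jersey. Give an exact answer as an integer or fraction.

4/9

Let Xᵢ = 1 if person i gets their own jersey. For each i, P(Xᵢ=1) = 1/9.
By linearity of expectation, E[X₁+…+X_4] = 4·(1/9) = 4/9.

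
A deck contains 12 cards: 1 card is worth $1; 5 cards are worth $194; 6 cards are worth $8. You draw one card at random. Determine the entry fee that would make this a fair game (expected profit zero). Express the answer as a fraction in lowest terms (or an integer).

E[payout] = (1/12)·1 + (5/12)·194 + (6/12)·8 = 1019/12
Fair fee = E[payout] = 1019/12

1019/12 dollars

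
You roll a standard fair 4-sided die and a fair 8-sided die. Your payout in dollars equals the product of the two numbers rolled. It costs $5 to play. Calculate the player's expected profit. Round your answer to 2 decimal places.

$6.25

Distribution of the product of the two numbers rolled: 1 w.p. 1/32, 2 w.p. 1/16, 3 w.p. 1/16, 4 w.p. 3/32, 5 w.p. 1/32, 6 w.p. 3/32, …
E[payout] = (1/32)·1 + (1/16)·2 + (1/16)·3 + (3/32)·4 + (1/32)·5 + (3/32)·6 + (1/32)·7 + (3/32)·8 + (1/32)·9 + (1/32)·10 + (3/32)·12 + (1/32)·14 + (1/32)·15 + (1/16)·16 + (1/32)·18 + (1/32)·20 + (1/32)·21 + (1/16)·24 + (1/32)·28 + (1/32)·32 = 45/4
Expected profit = 45/4 − 5 = 25/4 ≈ $6.25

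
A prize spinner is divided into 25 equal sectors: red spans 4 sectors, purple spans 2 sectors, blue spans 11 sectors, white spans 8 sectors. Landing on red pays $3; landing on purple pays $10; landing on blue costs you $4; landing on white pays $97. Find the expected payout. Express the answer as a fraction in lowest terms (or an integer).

E[payout] = (4/25)·3 + (2/25)·10 + (11/25)·(-4) + (8/25)·97 = 764/25

764/25 dollars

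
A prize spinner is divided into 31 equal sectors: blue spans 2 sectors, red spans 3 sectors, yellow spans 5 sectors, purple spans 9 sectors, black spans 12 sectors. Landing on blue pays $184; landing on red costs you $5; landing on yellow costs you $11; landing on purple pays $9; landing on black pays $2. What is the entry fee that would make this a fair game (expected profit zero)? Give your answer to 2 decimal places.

$13.00

E[payout] = (2/31)·184 + (3/31)·(-5) + (5/31)·(-11) + (9/31)·9 + (12/31)·2 = 13
Fair fee = E[payout] = 13 ≈ $13.00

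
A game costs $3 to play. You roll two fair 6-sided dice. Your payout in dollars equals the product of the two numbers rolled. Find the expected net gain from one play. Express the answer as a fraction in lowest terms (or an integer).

Distribution of the product of the two numbers rolled: 1 w.p. 1/36, 2 w.p. 1/18, 3 w.p. 1/18, 4 w.p. 1/12, 5 w.p. 1/18, 6 w.p. 1/9, …
E[payout] = (1/36)·1 + (1/18)·2 + (1/18)·3 + (1/12)·4 + (1/18)·5 + (1/9)·6 + (1/18)·8 + (1/36)·9 + (1/18)·10 + (1/9)·12 + (1/18)·15 + (1/36)·16 + (1/18)·18 + (1/18)·20 + (1/18)·24 + (1/36)·25 + (1/18)·30 + (1/36)·36 = 49/4
Expected profit = 49/4 − 3 = 37/4

37/4 dollars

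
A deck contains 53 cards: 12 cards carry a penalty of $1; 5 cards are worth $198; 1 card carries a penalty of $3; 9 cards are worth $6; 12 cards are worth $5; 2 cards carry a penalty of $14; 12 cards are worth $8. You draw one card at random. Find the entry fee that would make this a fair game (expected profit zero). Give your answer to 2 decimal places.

$21.83

E[payout] = (12/53)·(-1) + (5/53)·198 + (1/53)·(-3) + (9/53)·6 + (12/53)·5 + (2/53)·(-14) + (12/53)·8 = 1157/53
Fair fee = E[payout] = 1157/53 ≈ $21.83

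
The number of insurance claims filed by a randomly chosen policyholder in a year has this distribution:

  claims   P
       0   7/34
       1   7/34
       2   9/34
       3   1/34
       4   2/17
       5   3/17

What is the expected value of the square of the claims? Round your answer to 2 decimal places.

7.82

E[X²] = (7/34)·0 + (7/34)·1 + (9/34)·4 + (1/34)·9 + (2/17)·16 + (3/17)·25
     = 133/17 ≈ 7.82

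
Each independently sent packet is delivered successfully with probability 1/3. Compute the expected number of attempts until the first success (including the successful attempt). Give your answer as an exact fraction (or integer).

For a geometric distribution, E[trials] = 1/p = 1/(1/3) = 3.

3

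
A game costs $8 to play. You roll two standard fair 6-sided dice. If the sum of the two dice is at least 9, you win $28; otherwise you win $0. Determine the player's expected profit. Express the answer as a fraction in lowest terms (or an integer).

E[payout] = (13/18)·0 + (5/18)·28 = 70/9
Expected profit = 70/9 − 8 = -2/9

-2/9 dollars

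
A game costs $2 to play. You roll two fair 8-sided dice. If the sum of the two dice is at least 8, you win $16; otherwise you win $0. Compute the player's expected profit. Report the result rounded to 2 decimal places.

E[payout] = (21/64)·0 + (43/64)·16 = 43/4
Expected profit = 43/4 − 2 = 35/4 ≈ $8.75

$8.75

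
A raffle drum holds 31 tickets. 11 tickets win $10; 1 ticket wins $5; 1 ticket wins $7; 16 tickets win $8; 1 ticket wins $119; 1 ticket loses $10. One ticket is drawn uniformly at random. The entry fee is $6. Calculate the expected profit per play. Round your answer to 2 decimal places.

E[payout] = (11/31)·10 + (1/31)·5 + (1/31)·7 + (16/31)·8 + (1/31)·119 + (1/31)·(-10) = 359/31
Expected profit = 359/31 − 6 = 173/31 ≈ $5.58

$5.58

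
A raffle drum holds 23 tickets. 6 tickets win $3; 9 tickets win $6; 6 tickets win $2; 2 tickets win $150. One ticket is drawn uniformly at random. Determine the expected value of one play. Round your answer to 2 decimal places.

E[payout] = (6/23)·3 + (9/23)·6 + (6/23)·2 + (2/23)·150 = 384/23
≈ $16.70

$16.70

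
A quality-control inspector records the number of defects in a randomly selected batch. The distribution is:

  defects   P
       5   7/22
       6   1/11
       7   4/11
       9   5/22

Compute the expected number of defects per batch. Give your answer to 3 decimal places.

6.727

E[X] = (7/22)·5 + (1/11)·6 + (4/11)·7 + (5/22)·9
     = 74/11 ≈ 6.727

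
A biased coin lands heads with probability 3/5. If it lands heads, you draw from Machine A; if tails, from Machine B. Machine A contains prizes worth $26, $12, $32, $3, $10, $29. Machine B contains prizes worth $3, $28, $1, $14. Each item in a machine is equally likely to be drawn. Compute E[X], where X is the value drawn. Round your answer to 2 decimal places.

E[X | Machine A] = (26 + 12 + 32 + 3 + 10 + 29)/6 = 56/3
E[X | Machine B] = (3 + 28 + 1 + 14)/4 = 23/2
E[X] = (3/5)·56/3 + (2/5)·23/2 = 79/5 ≈ 15.80

$15.80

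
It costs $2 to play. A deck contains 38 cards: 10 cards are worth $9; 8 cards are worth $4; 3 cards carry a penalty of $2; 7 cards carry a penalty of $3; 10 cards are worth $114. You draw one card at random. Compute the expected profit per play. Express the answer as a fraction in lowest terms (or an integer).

E[payout] = (10/38)·9 + (8/38)·4 + (3/38)·(-2) + (7/38)·(-3) + (10/38)·114 = 65/2
Expected profit = 65/2 − 2 = 61/2

61/2 dollars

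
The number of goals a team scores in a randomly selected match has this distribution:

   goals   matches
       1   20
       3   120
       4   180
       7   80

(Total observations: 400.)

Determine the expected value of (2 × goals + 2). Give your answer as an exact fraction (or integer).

Total = 400, so P(goals=1) = 20/400, etc.
E[2x+2] = (1/20)·4 + (3/10)·8 + (9/20)·10 + (1/5)·16
     = 103/10

103/10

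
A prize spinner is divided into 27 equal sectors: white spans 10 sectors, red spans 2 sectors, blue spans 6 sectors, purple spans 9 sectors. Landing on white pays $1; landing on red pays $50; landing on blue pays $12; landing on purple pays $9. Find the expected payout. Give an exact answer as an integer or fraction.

E[payout] = (10/27)·1 + (2/27)·50 + (6/27)·12 + (9/27)·9 = 263/27

263/27 dollars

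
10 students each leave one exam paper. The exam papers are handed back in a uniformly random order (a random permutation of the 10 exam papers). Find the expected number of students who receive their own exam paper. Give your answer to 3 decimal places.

Let Xᵢ = 1 if person i gets their own exam paper. For each i, P(Xᵢ=1) = 1/10.
By linearity of expectation, E[X₁+…+X_10] = 10·(1/10) = 1.
≈ 1.000

1.000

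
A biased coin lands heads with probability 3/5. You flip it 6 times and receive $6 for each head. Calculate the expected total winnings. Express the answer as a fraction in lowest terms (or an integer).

108/5 dollars

E[#heads] = 6·3/5 = 18/5 (linearity over flips).
E[winnings] = 6·18/5 = 108/5.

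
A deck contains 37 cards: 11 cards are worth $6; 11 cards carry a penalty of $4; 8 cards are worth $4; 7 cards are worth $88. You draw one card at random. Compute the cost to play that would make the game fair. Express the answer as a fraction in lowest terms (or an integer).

E[payout] = (11/37)·6 + (11/37)·(-4) + (8/37)·4 + (7/37)·88 = 670/37
Fair fee = E[payout] = 670/37

670/37 dollars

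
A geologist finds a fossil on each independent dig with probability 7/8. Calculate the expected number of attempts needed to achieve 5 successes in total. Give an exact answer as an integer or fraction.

By linearity (sum of 5 independent geometric waits), E[trials] = 5/p = 5/(7/8) = 40/7.

40/7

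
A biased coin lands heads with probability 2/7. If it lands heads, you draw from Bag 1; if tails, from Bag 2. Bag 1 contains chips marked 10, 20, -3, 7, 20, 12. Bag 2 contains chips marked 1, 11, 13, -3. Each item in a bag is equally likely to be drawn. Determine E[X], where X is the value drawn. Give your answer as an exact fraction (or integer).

E[X | Bag 1] = (10 + 20 − 3 + 7 + 20 + 12)/6 = 11
E[X | Bag 2] = (1 + 11 + 13 − 3)/4 = 11/2
E[X] = (2/7)·11 + (5/7)·11/2 = 99/14

99/14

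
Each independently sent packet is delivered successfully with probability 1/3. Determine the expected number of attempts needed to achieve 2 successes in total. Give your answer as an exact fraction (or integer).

6

By linearity (sum of 2 independent geometric waits), E[trials] = 2/p = 2/(1/3) = 6.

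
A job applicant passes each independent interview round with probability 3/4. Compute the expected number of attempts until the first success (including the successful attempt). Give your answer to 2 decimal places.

For a geometric distribution, E[trials] = 1/p = 1/(3/4) = 4/3.
≈ 1.33

1.33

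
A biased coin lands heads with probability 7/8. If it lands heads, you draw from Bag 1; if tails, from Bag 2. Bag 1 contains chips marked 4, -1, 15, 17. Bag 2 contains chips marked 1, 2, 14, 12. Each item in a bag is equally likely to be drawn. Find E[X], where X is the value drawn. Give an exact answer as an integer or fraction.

137/16

E[X | Bag 1] = (4 − 1 + 15 + 17)/4 = 35/4
E[X | Bag 2] = (1 + 2 + 14 + 12)/4 = 29/4
E[X] = (7/8)·35/4 + (1/8)·29/4 = 137/16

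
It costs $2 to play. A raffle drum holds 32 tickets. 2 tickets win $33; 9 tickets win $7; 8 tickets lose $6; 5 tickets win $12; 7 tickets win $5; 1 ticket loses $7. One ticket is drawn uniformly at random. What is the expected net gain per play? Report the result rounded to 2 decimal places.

E[payout] = (2/32)·33 + (9/32)·7 + (8/32)·(-6) + (5/32)·12 + (7/32)·5 + (1/32)·(-7) = 169/32
Expected profit = 169/32 − 2 = 105/32 ≈ $3.28

$3.28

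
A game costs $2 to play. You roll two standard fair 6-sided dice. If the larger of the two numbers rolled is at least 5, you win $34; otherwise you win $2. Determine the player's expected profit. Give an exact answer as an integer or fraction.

E[payout] = (4/9)·2 + (5/9)·34 = 178/9
Expected profit = 178/9 − 2 = 160/9

160/9 dollars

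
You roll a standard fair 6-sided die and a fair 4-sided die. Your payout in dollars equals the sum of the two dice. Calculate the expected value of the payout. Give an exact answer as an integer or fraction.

$6

Distribution of the sum of the two dice: 2 w.p. 1/24, 3 w.p. 1/12, 4 w.p. 1/8, 5 w.p. 1/6, 6 w.p. 1/6, 7 w.p. 1/6, …
E[payout] = (1/24)·2 + (1/12)·3 + (1/8)·4 + (1/6)·5 + (1/6)·6 + (1/6)·7 + (1/8)·8 + (1/12)·9 + (1/24)·10 = 6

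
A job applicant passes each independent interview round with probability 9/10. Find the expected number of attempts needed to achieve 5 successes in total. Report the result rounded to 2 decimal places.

5.56

By linearity (sum of 5 independent geometric waits), E[trials] = 5/p = 5/(9/10) = 50/9.
≈ 5.56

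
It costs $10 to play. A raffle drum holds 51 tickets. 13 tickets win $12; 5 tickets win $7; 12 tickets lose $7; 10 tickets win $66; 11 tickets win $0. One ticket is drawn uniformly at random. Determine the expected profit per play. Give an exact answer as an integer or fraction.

257/51 dollars

E[payout] = (13/51)·12 + (5/51)·7 + (12/51)·(-7) + (10/51)·66 + (11/51)·0 = 767/51
Expected profit = 767/51 − 10 = 257/51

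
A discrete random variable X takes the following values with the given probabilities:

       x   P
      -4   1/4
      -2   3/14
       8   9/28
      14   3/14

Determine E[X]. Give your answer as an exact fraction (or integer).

E[X] = (1/4)·(-4) + (3/14)·(-2) + (9/28)·8 + (3/14)·14
     = 29/7

29/7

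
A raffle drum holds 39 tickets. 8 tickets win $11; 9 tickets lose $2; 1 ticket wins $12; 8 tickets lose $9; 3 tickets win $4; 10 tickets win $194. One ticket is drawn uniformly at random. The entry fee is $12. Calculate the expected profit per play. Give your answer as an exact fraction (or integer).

E[payout] = (8/39)·11 + (9/39)·(-2) + (1/39)·12 + (8/39)·(-9) + (3/39)·4 + (10/39)·194 = 654/13
Expected profit = 654/13 − 12 = 498/13

498/13 dollars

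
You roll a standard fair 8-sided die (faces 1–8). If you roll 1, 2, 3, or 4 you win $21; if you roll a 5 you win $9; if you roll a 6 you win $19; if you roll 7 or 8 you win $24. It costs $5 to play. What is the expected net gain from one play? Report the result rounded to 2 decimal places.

E[payout] = (1/8)·9 + (1/8)·19 + (1/2)·21 + (1/4)·24 = 20
Expected profit = 20 − 5 = 15 ≈ $15.00

$15.00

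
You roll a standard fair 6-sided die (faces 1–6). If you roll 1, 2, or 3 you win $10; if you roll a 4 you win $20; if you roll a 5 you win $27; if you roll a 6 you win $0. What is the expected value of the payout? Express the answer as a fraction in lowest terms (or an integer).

77/6 dollars

E[payout] = (1/6)·0 + (1/2)·10 + (1/6)·20 + (1/6)·27 = 77/6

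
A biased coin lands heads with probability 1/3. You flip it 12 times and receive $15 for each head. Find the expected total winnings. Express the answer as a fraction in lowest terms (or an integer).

$60

E[#heads] = 12·1/3 = 4 (linearity over flips).
E[winnings] = 15·4 = 60.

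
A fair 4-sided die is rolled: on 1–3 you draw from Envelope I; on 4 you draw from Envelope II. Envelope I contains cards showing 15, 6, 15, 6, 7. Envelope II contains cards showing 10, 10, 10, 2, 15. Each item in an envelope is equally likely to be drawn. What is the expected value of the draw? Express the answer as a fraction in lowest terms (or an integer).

E[X | Envelope I] = (15 + 6 + 15 + 6 + 7)/5 = 49/5
E[X | Envelope II] = (10 + 10 + 10 + 2 + 15)/5 = 47/5
E[X] = (3/4)·49/5 + (1/4)·47/5 = 97/10

97/10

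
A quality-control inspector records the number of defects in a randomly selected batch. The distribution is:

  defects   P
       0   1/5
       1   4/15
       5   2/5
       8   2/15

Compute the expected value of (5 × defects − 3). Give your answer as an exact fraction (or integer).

E[5x-3] = (1/5)·(-3) + (4/15)·2 + (2/5)·22 + (2/15)·37
     = 41/3

41/3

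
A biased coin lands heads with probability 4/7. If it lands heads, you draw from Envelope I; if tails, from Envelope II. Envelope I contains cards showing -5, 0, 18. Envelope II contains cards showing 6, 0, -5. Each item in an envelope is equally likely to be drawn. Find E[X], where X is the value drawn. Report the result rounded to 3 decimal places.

E[X | Envelope I] = (-5 + 0 + 18)/3 = 13/3
E[X | Envelope II] = (6 + 0 − 5)/3 = 1/3
E[X] = (4/7)·13/3 + (3/7)·1/3 = 55/21 ≈ 2.619

2.619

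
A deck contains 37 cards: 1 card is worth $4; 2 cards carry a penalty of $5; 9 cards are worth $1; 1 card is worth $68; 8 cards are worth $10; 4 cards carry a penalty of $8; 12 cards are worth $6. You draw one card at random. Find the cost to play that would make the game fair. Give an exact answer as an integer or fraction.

191/37 dollars

E[payout] = (1/37)·4 + (2/37)·(-5) + (9/37)·1 + (1/37)·68 + (8/37)·10 + (4/37)·(-8) + (12/37)·6 = 191/37
Fair fee = E[payout] = 191/37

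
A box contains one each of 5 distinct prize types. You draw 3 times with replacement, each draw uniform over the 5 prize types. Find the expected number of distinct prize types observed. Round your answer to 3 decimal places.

2.440

Let Xⱼ=1 if type j appears at least once. P(Xⱼ=1) = 1 − ((5−1)/5)^3 = 61/125.
E[#distinct] = 5·61/125 = 61/25.
≈ 2.440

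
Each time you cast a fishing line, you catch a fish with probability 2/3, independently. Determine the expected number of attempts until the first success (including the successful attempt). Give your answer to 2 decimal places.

1.50

For a geometric distribution, E[trials] = 1/p = 1/(2/3) = 3/2.
≈ 1.50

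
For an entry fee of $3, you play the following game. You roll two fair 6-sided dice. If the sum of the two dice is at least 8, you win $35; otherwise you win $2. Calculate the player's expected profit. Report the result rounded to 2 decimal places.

E[payout] = (7/12)·2 + (5/12)·35 = 63/4
Expected profit = 63/4 − 3 = 51/4 ≈ $12.75

$12.75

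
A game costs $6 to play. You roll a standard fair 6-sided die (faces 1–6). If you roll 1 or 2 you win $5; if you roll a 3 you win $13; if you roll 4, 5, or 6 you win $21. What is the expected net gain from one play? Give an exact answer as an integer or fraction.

E[payout] = (1/3)·5 + (1/6)·13 + (1/2)·21 = 43/3
Expected profit = 43/3 − 6 = 25/3

25/3 dollars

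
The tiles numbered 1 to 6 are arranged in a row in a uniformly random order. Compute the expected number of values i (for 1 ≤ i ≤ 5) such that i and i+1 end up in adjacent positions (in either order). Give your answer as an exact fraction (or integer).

5/3

For each i ∈ {1,…,5}, let Xᵢ = 1 if i and i+1 are adjacent. P(Xᵢ=1) = 2·(6−1)!/6! = 2/6.
By linearity, E[ΣXᵢ] = (5)·(2/6) = 5/3.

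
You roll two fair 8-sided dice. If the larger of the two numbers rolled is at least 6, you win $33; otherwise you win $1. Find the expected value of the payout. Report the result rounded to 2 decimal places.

E[payout] = (25/64)·1 + (39/64)·33 = 41/2
≈ $20.50

$20.50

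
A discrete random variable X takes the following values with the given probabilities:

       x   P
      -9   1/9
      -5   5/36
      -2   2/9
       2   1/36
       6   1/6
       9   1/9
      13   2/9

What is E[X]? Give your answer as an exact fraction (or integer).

101/36

E[X] = (1/9)·(-9) + (5/36)·(-5) + (2/9)·(-2) + (1/36)·2 + (1/6)·6 + (1/9)·9 + (2/9)·13
     = 101/36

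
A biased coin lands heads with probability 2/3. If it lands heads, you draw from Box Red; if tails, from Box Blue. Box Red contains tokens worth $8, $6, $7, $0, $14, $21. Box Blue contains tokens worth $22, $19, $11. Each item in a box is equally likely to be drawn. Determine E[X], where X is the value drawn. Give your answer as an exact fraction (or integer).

$12

E[X | Box Red] = (8 + 6 + 7 + 0 + 14 + 21)/6 = 28/3
E[X | Box Blue] = (22 + 19 + 11)/3 = 52/3
E[X] = (2/3)·28/3 + (1/3)·52/3 = 12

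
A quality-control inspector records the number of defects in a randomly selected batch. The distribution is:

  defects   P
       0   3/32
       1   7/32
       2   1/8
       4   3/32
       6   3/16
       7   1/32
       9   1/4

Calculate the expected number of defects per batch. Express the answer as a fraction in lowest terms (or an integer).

E[X] = (3/32)·0 + (7/32)·1 + (1/8)·2 + (3/32)·4 + (3/16)·6 + (1/32)·7 + (1/4)·9
     = 71/16

71/16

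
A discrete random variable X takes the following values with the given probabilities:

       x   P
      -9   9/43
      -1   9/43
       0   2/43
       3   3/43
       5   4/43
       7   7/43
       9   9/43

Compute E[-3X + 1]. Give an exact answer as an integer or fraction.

-164/43

E[-3x+1] = (9/43)·28 + (9/43)·4 + (2/43)·1 + (3/43)·(-8) + (4/43)·(-14) + (7/43)·(-20) + (9/43)·(-26)
     = -164/43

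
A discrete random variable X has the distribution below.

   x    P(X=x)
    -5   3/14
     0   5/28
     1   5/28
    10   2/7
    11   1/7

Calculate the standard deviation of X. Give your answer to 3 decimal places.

E[X] = 99/28, E[X²] = 1439/28
Var(X) = E[X²] − (E[X])² = 1439/28 − 9801/784 = 30491/784
SD(X) = √(30491/784) ≈ 6.236

6.236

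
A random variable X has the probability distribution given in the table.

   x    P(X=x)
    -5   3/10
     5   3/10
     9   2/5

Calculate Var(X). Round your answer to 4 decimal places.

E[X] = (3/10)·(-5) + (3/10)·5 + (2/5)·9 = 18/5
E[X²] = (3/10)·25 + (3/10)·25 + (2/5)·81 = 237/5
Var(X) = 237/5 − (18/5)² = 861/25 ≈ 34.4400

34.4400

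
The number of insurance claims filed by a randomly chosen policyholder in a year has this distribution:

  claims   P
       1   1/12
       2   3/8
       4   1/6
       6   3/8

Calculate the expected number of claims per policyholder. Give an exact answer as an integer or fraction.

E[X] = (1/12)·1 + (3/8)·2 + (1/6)·4 + (3/8)·6
     = 15/4

15/4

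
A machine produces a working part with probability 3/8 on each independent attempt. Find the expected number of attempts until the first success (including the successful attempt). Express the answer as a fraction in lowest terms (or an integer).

8/3

For a geometric distribution, E[trials] = 1/p = 1/(3/8) = 8/3.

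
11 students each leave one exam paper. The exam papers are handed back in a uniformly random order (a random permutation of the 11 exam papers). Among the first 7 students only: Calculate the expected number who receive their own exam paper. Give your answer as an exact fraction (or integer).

Let Xᵢ = 1 if person i gets their own exam paper. For each i, P(Xᵢ=1) = 1/11.
By linearity of expectation, E[X₁+…+X_7] = 7·(1/11) = 7/11.

7/11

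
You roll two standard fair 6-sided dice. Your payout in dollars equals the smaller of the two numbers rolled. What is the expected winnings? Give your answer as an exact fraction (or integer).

Distribution of the smaller of the two numbers rolled: 1 w.p. 11/36, 2 w.p. 1/4, 3 w.p. 7/36, 4 w.p. 5/36, 5 w.p. 1/12, 6 w.p. 1/36
E[payout] = (11/36)·1 + (1/4)·2 + (7/36)·3 + (5/36)·4 + (1/12)·5 + (1/36)·6 = 91/36

91/36 dollars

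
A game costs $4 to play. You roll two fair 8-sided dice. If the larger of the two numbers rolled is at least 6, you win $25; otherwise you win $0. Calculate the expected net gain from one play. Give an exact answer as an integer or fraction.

E[payout] = (25/64)·0 + (39/64)·25 = 975/64
Expected profit = 975/64 − 4 = 719/64

719/64 dollars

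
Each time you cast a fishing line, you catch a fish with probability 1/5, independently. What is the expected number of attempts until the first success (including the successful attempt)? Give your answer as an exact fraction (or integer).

5

For a geometric distribution, E[trials] = 1/p = 1/(1/5) = 5.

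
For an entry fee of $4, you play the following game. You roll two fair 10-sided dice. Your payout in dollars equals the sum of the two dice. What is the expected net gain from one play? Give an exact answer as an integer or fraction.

Distribution of the sum of the two dice: 2 w.p. 1/100, 3 w.p. 1/50, 4 w.p. 3/100, 5 w.p. 1/25, 6 w.p. 1/20, 7 w.p. 3/50, …
E[payout] = (1/100)·2 + (1/50)·3 + (3/100)·4 + (1/25)·5 + (1/20)·6 + (3/50)·7 + (7/100)·8 + (2/25)·9 + (9/100)·10 + (1/10)·11 + (9/100)·12 + (2/25)·13 + (7/100)·14 + (3/50)·15 + (1/20)·16 + (1/25)·17 + (3/100)·18 + (1/50)·19 + (1/100)·20 = 11
Expected profit = 11 − 4 = 7

$7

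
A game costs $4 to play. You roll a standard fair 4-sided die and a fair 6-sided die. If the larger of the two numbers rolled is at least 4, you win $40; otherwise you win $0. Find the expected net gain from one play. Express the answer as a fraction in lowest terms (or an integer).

$21

E[payout] = (3/8)·0 + (5/8)·40 = 25
Expected profit = 25 − 4 = 21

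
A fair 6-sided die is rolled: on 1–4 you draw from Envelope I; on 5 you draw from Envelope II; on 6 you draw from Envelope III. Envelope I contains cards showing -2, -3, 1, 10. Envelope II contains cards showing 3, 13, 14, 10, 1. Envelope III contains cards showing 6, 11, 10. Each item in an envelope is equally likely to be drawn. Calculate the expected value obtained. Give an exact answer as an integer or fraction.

58/15

E[X | Envelope I] = (-2 − 3 + 1 + 10)/4 = 3/2
E[X | Envelope II] = (3 + 13 + 14 + 10 + 1)/5 = 41/5
E[X | Envelope III] = (6 + 11 + 10)/3 = 9
E[X] = (2/3)·3/2 + (1/6)·41/5 + (1/6)·9 = 58/15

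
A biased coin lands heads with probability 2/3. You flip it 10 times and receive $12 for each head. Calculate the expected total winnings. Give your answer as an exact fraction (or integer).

$80

E[#heads] = 10·2/3 = 20/3 (linearity over flips).
E[winnings] = 12·20/3 = 80.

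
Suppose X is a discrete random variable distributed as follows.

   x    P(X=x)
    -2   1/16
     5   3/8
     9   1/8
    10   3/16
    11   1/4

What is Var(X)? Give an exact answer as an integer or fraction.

E[X] = (1/16)·(-2) + (3/8)·5 + (1/8)·9 + (3/16)·10 + (1/4)·11 = 15/2
E[X²] = (1/16)·4 + (3/8)·25 + (1/8)·81 + (3/16)·100 + (1/4)·121 = 275/4
Var(X) = 275/4 − (15/2)² = 25/2

25/2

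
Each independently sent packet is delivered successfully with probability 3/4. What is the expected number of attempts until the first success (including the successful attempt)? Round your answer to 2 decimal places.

For a geometric distribution, E[trials] = 1/p = 1/(3/4) = 4/3.
≈ 1.33

1.33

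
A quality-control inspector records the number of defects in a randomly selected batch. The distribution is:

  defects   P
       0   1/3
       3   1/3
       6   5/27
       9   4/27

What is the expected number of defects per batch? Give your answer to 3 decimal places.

E[X] = (1/3)·0 + (1/3)·3 + (5/27)·6 + (4/27)·9
     = 31/9 ≈ 3.444

3.444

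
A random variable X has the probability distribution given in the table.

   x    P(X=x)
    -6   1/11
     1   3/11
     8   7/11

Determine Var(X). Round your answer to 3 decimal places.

21.058

E[X] = (1/11)·(-6) + (3/11)·1 + (7/11)·8 = 53/11
E[X²] = (1/11)·36 + (3/11)·1 + (7/11)·64 = 487/11
Var(X) = 487/11 − (53/11)² = 2548/121 ≈ 21.058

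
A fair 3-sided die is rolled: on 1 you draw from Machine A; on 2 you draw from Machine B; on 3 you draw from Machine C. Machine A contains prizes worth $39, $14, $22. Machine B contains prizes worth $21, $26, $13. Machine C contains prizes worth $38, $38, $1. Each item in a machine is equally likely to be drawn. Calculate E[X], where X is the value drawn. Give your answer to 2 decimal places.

$23.56

E[X | Machine A] = (39 + 14 + 22)/3 = 25
E[X | Machine B] = (21 + 26 + 13)/3 = 20
E[X | Machine C] = (38 + 38 + 1)/3 = 77/3
E[X] = (1/3)·25 + (1/3)·20 + (1/3)·77/3 = 212/9 ≈ 23.56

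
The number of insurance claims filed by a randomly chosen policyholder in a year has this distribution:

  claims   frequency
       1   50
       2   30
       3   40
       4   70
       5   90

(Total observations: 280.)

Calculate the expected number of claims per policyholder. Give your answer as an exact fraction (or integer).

24/7

Total = 280, so P(claims=1) = 50/280, etc.
E[X] = (5/28)·1 + (3/28)·2 + (1/7)·3 + (1/4)·4 + (9/28)·5
     = 24/7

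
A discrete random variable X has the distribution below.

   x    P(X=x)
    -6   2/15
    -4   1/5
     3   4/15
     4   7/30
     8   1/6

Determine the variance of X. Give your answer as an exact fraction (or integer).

E[X] = (2/15)·(-6) + (1/5)·(-4) + (4/15)·3 + (7/30)·4 + (1/6)·8 = 22/15
E[X²] = (2/15)·36 + (1/5)·16 + (4/15)·9 + (7/30)·16 + (1/6)·64 = 124/5
Var(X) = 124/5 − (22/15)² = 5096/225

5096/225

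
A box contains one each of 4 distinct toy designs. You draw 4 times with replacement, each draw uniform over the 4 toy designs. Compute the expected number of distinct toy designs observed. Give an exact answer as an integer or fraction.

175/64

Let Xⱼ=1 if type j appears at least once. P(Xⱼ=1) = 1 − ((4−1)/4)^4 = 175/256.
E[#distinct] = 4·175/256 = 175/64.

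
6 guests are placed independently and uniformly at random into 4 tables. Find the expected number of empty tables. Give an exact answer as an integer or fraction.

729/1024

Let Xⱼ=1 if table j is empty. P(Xⱼ=1) = ((4-1)/4)^6 = 729/4096.
By linearity, E[#empty] = 4·729/4096 = 729/1024.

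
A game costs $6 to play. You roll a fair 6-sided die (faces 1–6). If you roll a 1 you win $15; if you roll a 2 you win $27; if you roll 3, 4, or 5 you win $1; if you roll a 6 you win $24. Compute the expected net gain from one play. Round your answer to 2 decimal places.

E[payout] = (1/2)·1 + (1/6)·15 + (1/6)·24 + (1/6)·27 = 23/2
Expected profit = 23/2 − 6 = 11/2 ≈ $5.50

$5.50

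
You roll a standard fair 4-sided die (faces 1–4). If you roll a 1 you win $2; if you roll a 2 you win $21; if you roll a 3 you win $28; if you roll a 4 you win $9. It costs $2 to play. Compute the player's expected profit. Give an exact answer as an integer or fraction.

E[payout] = (1/4)·2 + (1/4)·9 + (1/4)·21 + (1/4)·28 = 15
Expected profit = 15 − 2 = 13

$13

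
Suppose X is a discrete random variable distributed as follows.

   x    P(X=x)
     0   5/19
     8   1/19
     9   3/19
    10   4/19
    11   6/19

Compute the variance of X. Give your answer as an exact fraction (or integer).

7346/361

E[X] = (5/19)·0 + (1/19)·8 + (3/19)·9 + (4/19)·10 + (6/19)·11 = 141/19
E[X²] = (5/19)·0 + (1/19)·64 + (3/19)·81 + (4/19)·100 + (6/19)·121 = 1433/19
Var(X) = 1433/19 − (141/19)² = 7346/361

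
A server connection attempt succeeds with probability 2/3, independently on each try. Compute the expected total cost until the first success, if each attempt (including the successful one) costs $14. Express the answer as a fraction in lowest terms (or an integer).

E[#attempts] = 1/p = 3/2; E[cost] = 14·3/2 = 21.

$21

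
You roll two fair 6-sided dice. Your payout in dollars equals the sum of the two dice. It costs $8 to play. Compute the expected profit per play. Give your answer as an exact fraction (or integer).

-$1

Distribution of the sum of the two dice: 2 w.p. 1/36, 3 w.p. 1/18, 4 w.p. 1/12, 5 w.p. 1/9, 6 w.p. 5/36, 7 w.p. 1/6, …
E[payout] = (1/36)·2 + (1/18)·3 + (1/12)·4 + (1/9)·5 + (5/36)·6 + (1/6)·7 + (5/36)·8 + (1/9)·9 + (1/12)·10 + (1/18)·11 + (1/36)·12 = 7
Expected profit = 7 − 8 = -1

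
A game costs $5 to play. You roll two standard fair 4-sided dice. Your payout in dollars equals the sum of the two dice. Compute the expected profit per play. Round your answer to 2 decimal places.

$0.00

Distribution of the sum of the two dice: 2 w.p. 1/16, 3 w.p. 1/8, 4 w.p. 3/16, 5 w.p. 1/4, 6 w.p. 3/16, 7 w.p. 1/8, …
E[payout] = (1/16)·2 + (1/8)·3 + (3/16)·4 + (1/4)·5 + (3/16)·6 + (1/8)·7 + (1/16)·8 = 5
Expected profit = 5 − 5 = 0 ≈ $0.00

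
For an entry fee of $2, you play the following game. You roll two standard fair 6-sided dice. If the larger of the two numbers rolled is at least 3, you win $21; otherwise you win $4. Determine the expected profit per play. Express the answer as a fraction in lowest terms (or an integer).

154/9 dollars

E[payout] = (1/9)·4 + (8/9)·21 = 172/9
Expected profit = 172/9 − 2 = 154/9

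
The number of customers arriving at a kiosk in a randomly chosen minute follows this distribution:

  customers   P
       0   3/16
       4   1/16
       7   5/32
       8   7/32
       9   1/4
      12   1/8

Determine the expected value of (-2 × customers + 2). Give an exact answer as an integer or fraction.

E[-2x+2] = (3/16)·2 + (1/16)·(-6) + (5/32)·(-12) + (7/32)·(-14) + (1/4)·(-16) + (1/8)·(-22)
     = -187/16

-187/16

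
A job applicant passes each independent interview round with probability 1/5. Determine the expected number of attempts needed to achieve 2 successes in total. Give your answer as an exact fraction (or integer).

By linearity (sum of 2 independent geometric waits), E[trials] = 2/p = 2/(1/5) = 10.

10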